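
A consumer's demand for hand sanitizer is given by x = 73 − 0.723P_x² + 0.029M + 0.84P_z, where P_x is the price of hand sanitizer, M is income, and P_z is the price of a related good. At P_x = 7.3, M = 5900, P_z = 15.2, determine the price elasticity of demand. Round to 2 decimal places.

At the given point, x = 73 − 0.723(7.3)² + 0.029(5900) + 0.84(15.2) = 73 − 38.5287 + 171.1 + 12.768 = 218.3393.
∂x/∂P_x = −2·0.723·P_x = -10.5558, so E_p = -10.5558·(7.3/218.3393) ≈ -0.35.
|E_p| < 1: demand is inelastic.

-0.35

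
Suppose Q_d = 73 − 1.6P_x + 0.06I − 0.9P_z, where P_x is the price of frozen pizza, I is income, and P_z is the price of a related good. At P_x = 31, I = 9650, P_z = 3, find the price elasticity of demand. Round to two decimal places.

Evaluating quantity at (P_x, I, P_z) gives Q_d = 73 − 1.6(31) + 0.06(9650) − 0.9(3) = 73 − 49.6 + 579 − 2.7 = 599.7.
∂Q_d/∂P_x = −1.6, so E_p = (−1.6)·(31/599.7) ≈ -0.08.
|E_p| < 1: demand is inelastic.

-0.08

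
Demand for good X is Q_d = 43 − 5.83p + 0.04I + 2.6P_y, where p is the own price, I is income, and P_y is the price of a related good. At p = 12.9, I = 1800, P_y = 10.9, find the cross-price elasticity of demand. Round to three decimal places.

0.416

First evaluate Q_d: 43 − 5.83(12.9) + 0.04(1800) + 2.6(10.9) = 43 − 75.207 + 72 + 28.34 = 68.133.
∂Q_d/∂P_y = +2.6, so E_xy = 2.6·(10.9/68.133) ≈ 0.416.
E_xy > 0: the goods are substitutes.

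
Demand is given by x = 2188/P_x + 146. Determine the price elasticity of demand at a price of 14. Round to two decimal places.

At P_x = 14, x = 302.2857.
dx/dP_x = −2188/P_x² = −11.1633.
Point elasticity E = (dx/dP_x)·(P_x/x) = -11.1633 × 14/302.2857 ≈ -0.52.
|E| < 1, so demand is inelastic at this price.

-0.52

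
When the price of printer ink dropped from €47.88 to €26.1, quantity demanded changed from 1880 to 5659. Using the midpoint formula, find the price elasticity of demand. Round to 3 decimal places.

%ΔQ = (5659 − 1880)/[(1880 + 5659)/2] = 3779/3769.5 ≈ 1.0025.
%ΔP = (26.1 − 47.88)/[(47.88 + 26.1)/2] = -21.78/36.99 ≈ -0.5888.
Arc elasticity E = %ΔQ/%ΔP ≈ 1.0025/-0.5888 ≈ -1.703.
|E| > 1: demand is elastic over this range.

-1.703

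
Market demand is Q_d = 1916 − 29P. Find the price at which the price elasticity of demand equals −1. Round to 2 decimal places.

33.03

For linear demand Q_d = a − bP, E = −bP/(a − bP). |E| = 1 ⇒ bP = a − bP ⇒ P = a/(2b).
P = 1916/(2·29) ≈ 33.03.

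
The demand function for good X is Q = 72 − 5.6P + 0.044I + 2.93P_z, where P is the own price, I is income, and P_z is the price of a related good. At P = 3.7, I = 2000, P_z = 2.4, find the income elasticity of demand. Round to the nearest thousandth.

0.601

Q = 72 − 5.6(3.7) + 0.044(2000) + 2.93(2.4) = 72 − 20.72 + 88 + 7.032 = 146.312.
∂Q/∂I = +0.044, so E_I = 0.044·(2000/146.312) ≈ 0.601.
E_I ∈ (0,1): normal good (necessity).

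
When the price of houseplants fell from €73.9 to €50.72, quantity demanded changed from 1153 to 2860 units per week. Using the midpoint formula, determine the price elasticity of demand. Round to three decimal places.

%ΔQ = (2860 − 1153)/[(1153 + 2860)/2] = 1707/2006.5 ≈ 0.8507.
%ΔP = (50.72 − 73.9)/[(73.9 + 50.72)/2] = -23.18/62.31 ≈ -0.3720.
Arc elasticity E = %ΔQ/%ΔP ≈ 0.8507/-0.3720 ≈ -2.287.
|E| > 1: demand is elastic over this range.

-2.287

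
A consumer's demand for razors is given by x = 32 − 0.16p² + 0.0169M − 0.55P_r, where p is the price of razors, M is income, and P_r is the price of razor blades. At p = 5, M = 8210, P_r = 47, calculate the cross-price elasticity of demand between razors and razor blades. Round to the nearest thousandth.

-0.183

Substituting, x = 32 − 0.16(5)² + 0.0169(8210) − 0.55(47) = 32 − 4 + 138.749 − 25.85 = 140.899.
∂x/∂P_r = −0.55, so E_xy = -0.55·(47/140.899) ≈ -0.183.
E_xy < 0: the goods are complements.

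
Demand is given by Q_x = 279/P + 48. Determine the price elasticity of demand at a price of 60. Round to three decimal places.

-0.088

At P = 60, Q_x = 52.65.
dQ_x/dP = −279/P² = −0.0775.
Point elasticity E = (dQ_x/dP)·(P/Q_x) = -0.0775 × 60/52.65 ≈ -0.088.
|E| < 1, so demand is inelastic at this price.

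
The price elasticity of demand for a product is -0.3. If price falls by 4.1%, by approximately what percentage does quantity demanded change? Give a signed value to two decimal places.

%ΔQ ≈ E × %ΔP = (-0.3) × (-4.1%) = 1.23%.

1.23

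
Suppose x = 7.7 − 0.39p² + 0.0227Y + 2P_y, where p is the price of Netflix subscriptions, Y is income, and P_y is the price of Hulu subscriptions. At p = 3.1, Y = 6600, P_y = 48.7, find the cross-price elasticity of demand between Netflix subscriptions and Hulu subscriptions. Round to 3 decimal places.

0.388

At the given point, x = 7.7 − 0.39(3.1)² + 0.0227(6600) + 2(48.7) = 7.7 − 3.7479 + 149.82 + 97.4 = 251.1721.
∂x/∂P_y = +2, so E_xy = 2·(48.7/251.1721) ≈ 0.388.
E_xy > 0: the goods are substitutes.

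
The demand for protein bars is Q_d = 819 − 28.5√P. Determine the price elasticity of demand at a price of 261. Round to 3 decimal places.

-0.642

At P = 261, Q_d = 358.5684.
dQ_d/dP = −28.5/(2√P) = −28.5/(2·16.1555).
Point elasticity E = (dQ_d/dP)·(P/Q_d) = -0.8821 × 261/358.5684 ≈ -0.642.
|E| < 1, so demand is inelastic at this price.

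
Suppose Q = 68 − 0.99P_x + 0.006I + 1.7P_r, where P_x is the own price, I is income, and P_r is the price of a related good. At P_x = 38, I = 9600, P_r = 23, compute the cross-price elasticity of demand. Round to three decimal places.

0.308

At the given point, Q = 68 − 0.99(38) + 0.006(9600) + 1.7(23) = 68 − 37.62 + 57.6 + 39.1 = 127.08.
∂Q/∂P_r = +1.7, so E_xy = 1.7·(23/127.08) ≈ 0.308.
E_xy > 0: the goods are substitutes.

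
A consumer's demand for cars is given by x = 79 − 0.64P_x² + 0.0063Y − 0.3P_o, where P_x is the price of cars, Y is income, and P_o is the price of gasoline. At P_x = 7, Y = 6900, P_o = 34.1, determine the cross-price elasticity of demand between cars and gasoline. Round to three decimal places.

At the given point, x = 79 − 0.64(7)² + 0.0063(6900) − 0.3(34.1) = 79 − 31.36 + 43.47 − 10.23 = 80.88.
∂x/∂P_o = −0.3, so E_xy = -0.3·(34.1/80.88) ≈ -0.126.
E_xy < 0: the goods are complements.

-0.126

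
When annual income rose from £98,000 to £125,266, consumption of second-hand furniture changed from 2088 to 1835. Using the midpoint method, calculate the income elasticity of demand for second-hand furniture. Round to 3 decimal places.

-0.528

%ΔQ = (1835 − 2088)/[(2088+1835)/2] = -253/1961.5 ≈ -0.1290.
%ΔI = (125,266 − 98,000)/[(98,000+125,266)/2] = 27266/111633 ≈ 0.2442.
E_I = %ΔQ/%ΔI ≈ -0.528.
E_I < 0: inferior good.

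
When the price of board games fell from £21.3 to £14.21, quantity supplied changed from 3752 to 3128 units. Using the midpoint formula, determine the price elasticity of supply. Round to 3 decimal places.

0.454

%ΔQ = (3128 − 3752)/[(3752 + 3128)/2] = -624/3440 ≈ -0.1814.
%Δp = (14.21 − 21.3)/[(21.3 + 14.21)/2] = -7.09/17.755 ≈ -0.3993.
Arc elasticity E = %ΔQ/%Δp ≈ -0.1814/-0.3993 ≈ 0.454.
|E| < 1: supply is inelastic over this range.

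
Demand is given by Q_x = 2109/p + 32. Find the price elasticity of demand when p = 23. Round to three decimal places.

At p = 23, Q_x = 123.6957.
dQ_x/dp = −2109/p² = −3.9868.
Point elasticity E = (dQ_x/dp)·(p/Q_x) = -3.9868 × 23/123.6957 ≈ -0.741.
|E| < 1, so demand is inelastic at this price.

-0.741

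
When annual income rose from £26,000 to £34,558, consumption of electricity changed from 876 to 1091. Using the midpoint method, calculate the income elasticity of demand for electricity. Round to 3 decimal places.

%ΔQ = (1091 − 876)/[(876+1091)/2] = 215/983.5 ≈ 0.2186.
%ΔI = (34,558 − 26,000)/[(26,000+34,558)/2] = 8558/30279 ≈ 0.2826.
E_I = %ΔQ/%ΔI ≈ 0.773.
E_I ∈ (0,1): normal good (necessity).

0.773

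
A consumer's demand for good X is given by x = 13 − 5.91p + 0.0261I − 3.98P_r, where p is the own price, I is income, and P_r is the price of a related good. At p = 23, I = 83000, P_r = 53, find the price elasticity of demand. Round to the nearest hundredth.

Evaluating quantity at (p, I, P_r) gives x = 13 − 5.91(23) + 0.0261(83000) − 3.98(53) = 13 − 135.93 + 2166.3 − 210.94 = 1832.43.
∂x/∂p = −5.91, so E_p = (−5.91)·(23/1832.43) ≈ -0.07.
|E_p| < 1: demand is inelastic.

-0.07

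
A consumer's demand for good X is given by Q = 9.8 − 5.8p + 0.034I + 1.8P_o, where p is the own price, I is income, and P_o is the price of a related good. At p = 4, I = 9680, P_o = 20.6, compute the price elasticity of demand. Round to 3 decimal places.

Q = 9.8 − 5.8(4) + 0.034(9680) + 1.8(20.6) = 9.8 − 23.2 + 329.12 + 37.08 = 352.8.
∂Q/∂p = −5.8, so E_p = (−5.8)·(4/352.8) ≈ -0.066.
|E_p| < 1: demand is inelastic.

-0.066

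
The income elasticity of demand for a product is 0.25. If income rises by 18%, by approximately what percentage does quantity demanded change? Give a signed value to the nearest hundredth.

%ΔQ ≈ E × %ΔI = (0.25) × (18%) = 4.50%.

4.50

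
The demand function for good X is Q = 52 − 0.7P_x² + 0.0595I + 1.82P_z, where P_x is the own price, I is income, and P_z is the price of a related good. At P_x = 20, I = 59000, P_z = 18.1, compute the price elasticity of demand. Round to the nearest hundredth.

-0.17

Evaluating quantity at (P_x, I, P_z) gives Q = 52 − 0.7(20)² + 0.0595(59000) + 1.82(18.1) = 52 − 280 + 3510.5 + 32.942 = 3315.442.
∂Q/∂P_x = −2·0.7·P_x = -28, so E_p = -28·(20/3315.442) ≈ -0.17.
|E_p| < 1: demand is inelastic.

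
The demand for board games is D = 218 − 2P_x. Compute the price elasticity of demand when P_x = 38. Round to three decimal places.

At P_x = 38, D = 142.
dD/dP_x = −2.
Point elasticity E = (dD/dP_x)·(P_x/D) = -2 × 38/142 ≈ -0.535.
|E| < 1, so demand is inelastic at this price.

-0.535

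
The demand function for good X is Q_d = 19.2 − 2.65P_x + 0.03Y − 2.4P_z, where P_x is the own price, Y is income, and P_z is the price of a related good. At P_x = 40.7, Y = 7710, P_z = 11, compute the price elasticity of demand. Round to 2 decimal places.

Evaluating quantity at (P_x, Y, P_z) gives Q_d = 19.2 − 2.65(40.7) + 0.03(7710) − 2.4(11) = 19.2 − 107.855 + 231.3 − 26.4 = 116.245.
∂Q_d/∂P_x = −2.65, so E_p = (−2.65)·(40.7/116.245) ≈ -0.93.
|E_p| < 1: demand is inelastic.

-0.93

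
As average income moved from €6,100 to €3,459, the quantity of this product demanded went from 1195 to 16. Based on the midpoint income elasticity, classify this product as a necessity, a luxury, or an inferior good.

%ΔQ = (16 − 1195)/[(1195+16)/2] = -1179/605.5 ≈ -1.9472.
%ΔY = (3,459 − 6,100)/[(6,100+3,459)/2] = -2641/4779.5 ≈ -0.5526.
E_I = %ΔQ/%ΔY ≈ 3.524.
E_I > 1: normal good (luxury).

luxury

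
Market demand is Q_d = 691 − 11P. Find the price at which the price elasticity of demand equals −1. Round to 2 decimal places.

For linear demand Q_d = a − bP, E = −bP/(a − bP). |E| = 1 ⇒ bP = a − bP ⇒ P = a/(2b).
P = 691/(2·11) ≈ 31.41.

31.41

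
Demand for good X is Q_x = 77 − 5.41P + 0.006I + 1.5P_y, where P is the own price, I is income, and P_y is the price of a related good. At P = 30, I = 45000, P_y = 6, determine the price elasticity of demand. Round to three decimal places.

Q_x = 77 − 5.41(30) + 0.006(45000) + 1.5(6) = 77 − 162.3 + 270 + 9 = 193.7.
∂Q_x/∂P = −5.41, so E_p = (−5.41)·(30/193.7) ≈ -0.838.
|E_p| < 1: demand is inelastic.

-0.838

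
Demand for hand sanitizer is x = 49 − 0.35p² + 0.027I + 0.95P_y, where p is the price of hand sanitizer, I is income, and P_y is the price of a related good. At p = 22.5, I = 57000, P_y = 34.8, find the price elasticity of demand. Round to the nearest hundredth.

-0.25

At the given point, x = 49 − 0.35(22.5)² + 0.027(57000) + 0.95(34.8) = 49 − 177.1875 + 1539 + 33.06 = 1443.8725.
∂x/∂p = −2·0.35·p = -15.75, so E_p = -15.75·(22.5/1443.8725) ≈ -0.25.
|E_p| < 1: demand is inelastic.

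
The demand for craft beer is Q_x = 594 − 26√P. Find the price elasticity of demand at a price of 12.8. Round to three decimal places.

At P = 12.8, Q_x = 500.9796.
dQ_x/dP = −26/(2√P) = −26/(2·3.5777).
Point elasticity E = (dQ_x/dP)·(P/Q_x) = -3.6336 × 12.8/500.9796 ≈ -0.093.
|E| < 1, so demand is inelastic at this price.

-0.093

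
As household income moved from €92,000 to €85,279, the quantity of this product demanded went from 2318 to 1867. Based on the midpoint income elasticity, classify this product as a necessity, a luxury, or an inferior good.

%ΔQ = (1867 − 2318)/[(2318+1867)/2] = -451/2092.5 ≈ -0.2155.
%ΔM = (85,279 − 92,000)/[(92,000+85,279)/2] = -6721/88639.5 ≈ -0.0758.
E_I = %ΔQ/%ΔM ≈ 2.843.
E_I > 1: normal good (luxury).

luxury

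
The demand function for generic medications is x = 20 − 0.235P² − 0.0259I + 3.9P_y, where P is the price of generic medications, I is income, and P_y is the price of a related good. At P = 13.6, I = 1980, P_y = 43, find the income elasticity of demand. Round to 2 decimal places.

First evaluate x: 20 − 0.235(13.6)² − 0.0259(1980) + 3.9(43) = 20 − 43.4656 − 51.282 + 167.7 = 92.9524.
∂x/∂I = −0.0259, so E_I = -0.0259·(1980/92.9524) ≈ -0.55.
E_I < 0: inferior good.

-0.55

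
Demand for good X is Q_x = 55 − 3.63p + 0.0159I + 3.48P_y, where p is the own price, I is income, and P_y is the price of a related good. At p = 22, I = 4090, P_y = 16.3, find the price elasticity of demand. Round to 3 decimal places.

Evaluating quantity at (p, I, P_y) gives Q_x = 55 − 3.63(22) + 0.0159(4090) + 3.48(16.3) = 55 − 79.86 + 65.031 + 56.724 = 96.895.
∂Q_x/∂p = −3.63, so E_p = (−3.63)·(22/96.895) ≈ -0.824.
|E_p| < 1: demand is inelastic.

-0.824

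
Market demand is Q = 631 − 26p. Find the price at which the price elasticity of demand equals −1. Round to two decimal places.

For linear demand Q = a − bp, E = −bp/(a − bp). |E| = 1 ⇒ bp = a − bp ⇒ p = a/(2b).
p = 631/(2·26) ≈ 12.13.

12.13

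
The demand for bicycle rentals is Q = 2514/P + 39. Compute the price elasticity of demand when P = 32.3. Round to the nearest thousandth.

-0.666

At P = 32.3, Q = 116.8328.
dQ/dP = −2514/P² = −2.4097.
Point elasticity E = (dQ/dP)·(P/Q) = -2.4097 × 32.3/116.8328 ≈ -0.666.
|E| < 1, so demand is inelastic at this price.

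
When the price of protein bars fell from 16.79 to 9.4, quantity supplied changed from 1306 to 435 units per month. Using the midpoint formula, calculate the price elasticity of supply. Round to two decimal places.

%ΔQ = (435 − 1306)/[(1306 + 435)/2] = -871/870.5 ≈ -1.0006.
%Δp = (9.4 − 16.79)/[(16.79 + 9.4)/2] = -7.39/13.095 ≈ -0.5643.
Arc elasticity E = %ΔQ/%Δp ≈ -1.0006/-0.5643 ≈ 1.77.
|E| > 1: supply is elastic over this range.

1.77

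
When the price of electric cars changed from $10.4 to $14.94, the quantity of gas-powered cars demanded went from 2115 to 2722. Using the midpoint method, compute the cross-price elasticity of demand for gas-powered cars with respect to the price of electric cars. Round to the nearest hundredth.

%ΔQ_x = (2722 − 2115)/[(2115+2722)/2] = 607/2418.5 ≈ 0.2510.
%ΔP_y = (14.94 − 10.4)/[(10.4+14.94)/2] ≈ 0.3583.
E_xy = 0.2510/0.3583 ≈ 0.70.
E_xy > 0, so gas-powered cars and electric cars are substitutes.

0.70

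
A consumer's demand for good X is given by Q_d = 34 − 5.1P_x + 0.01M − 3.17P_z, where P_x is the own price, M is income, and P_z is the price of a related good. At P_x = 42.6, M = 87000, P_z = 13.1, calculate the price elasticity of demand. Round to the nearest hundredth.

Substituting, Q_d = 34 − 5.1(42.6) + 0.01(87000) − 3.17(13.1) = 34 − 217.26 + 870 − 41.527 = 645.213.
∂Q_d/∂P_x = −5.1, so E_p = (−5.1)·(42.6/645.213) ≈ -0.34.
|E_p| < 1: demand is inelastic.

-0.34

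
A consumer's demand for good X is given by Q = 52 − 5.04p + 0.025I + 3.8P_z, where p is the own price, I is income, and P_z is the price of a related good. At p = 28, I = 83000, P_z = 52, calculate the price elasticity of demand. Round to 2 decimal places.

First evaluate Q: 52 − 5.04(28) + 0.025(83000) + 3.8(52) = 52 − 141.12 + 2075 + 197.6 = 2183.48.
∂Q/∂p = −5.04, so E_p = (−5.04)·(28/2183.48) ≈ -0.06.
|E_p| < 1: demand is inelastic.

-0.06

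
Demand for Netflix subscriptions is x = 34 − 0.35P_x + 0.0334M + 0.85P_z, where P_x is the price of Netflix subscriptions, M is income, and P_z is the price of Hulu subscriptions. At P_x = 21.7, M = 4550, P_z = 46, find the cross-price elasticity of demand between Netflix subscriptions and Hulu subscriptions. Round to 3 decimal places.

0.180

x = 34 − 0.35(21.7) + 0.0334(4550) + 0.85(46) = 34 − 7.595 + 151.97 + 39.1 = 217.475.
∂x/∂P_z = +0.85, so E_xy = 0.85·(46/217.475) ≈ 0.180.
E_xy > 0: the goods are substitutes.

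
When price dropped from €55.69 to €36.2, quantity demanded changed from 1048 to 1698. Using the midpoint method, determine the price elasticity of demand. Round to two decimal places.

%ΔQ = (1698 − 1048)/[(1048 + 1698)/2] = 650/1373 ≈ 0.4734.
%Δp = (36.2 − 55.69)/[(55.69 + 36.2)/2] = -19.49/45.945 ≈ -0.4242.
Arc elasticity E = %ΔQ/%Δp ≈ 0.4734/-0.4242 ≈ -1.12.
|E| > 1: demand is elastic over this range.

-1.12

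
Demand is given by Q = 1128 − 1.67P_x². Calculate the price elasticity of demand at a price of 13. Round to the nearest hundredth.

At P_x = 13, Q = 845.77.
dQ/dP_x = −2·1.67·P_x = −43.42.
Point elasticity E = (dQ/dP_x)·(P_x/Q) = -43.42 × 13/845.77 ≈ -0.67.
|E| < 1, so demand is inelastic at this price.

-0.67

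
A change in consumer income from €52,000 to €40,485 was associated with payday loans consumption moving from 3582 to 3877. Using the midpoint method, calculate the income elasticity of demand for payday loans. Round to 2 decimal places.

%ΔQ = (3877 − 3582)/[(3582+3877)/2] = 295/3729.5 ≈ 0.0791.
%ΔI = (40,485 − 52,000)/[(52,000+40,485)/2] = -11515/46242.5 ≈ -0.2490.
E_I = %ΔQ/%ΔI ≈ -0.32.
E_I < 0: inferior good.

-0.32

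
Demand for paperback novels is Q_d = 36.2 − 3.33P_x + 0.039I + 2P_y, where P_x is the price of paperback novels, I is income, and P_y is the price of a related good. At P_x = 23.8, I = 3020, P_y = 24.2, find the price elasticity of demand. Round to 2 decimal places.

-0.64

At the given point, Q_d = 36.2 − 3.33(23.8) + 0.039(3020) + 2(24.2) = 36.2 − 79.254 + 117.78 + 48.4 = 123.126.
∂Q_d/∂P_x = −3.33, so E_p = (−3.33)·(23.8/123.126) ≈ -0.64.
|E_p| < 1: demand is inelastic.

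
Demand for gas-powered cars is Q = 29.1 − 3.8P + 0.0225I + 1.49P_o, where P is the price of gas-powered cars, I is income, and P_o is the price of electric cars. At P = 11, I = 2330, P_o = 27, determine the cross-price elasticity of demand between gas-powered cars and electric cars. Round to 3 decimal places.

0.503

Substituting, Q = 29.1 − 3.8(11) + 0.0225(2330) + 1.49(27) = 29.1 − 41.8 + 52.425 + 40.23 = 79.955.
∂Q/∂P_o = +1.49, so E_xy = 1.49·(27/79.955) ≈ 0.503.
E_xy > 0: the goods are substitutes.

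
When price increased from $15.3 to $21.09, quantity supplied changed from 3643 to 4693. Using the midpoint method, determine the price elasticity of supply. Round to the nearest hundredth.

0.79

%Δq = (4693 − 3643)/[(3643 + 4693)/2] = 1050/4168 ≈ 0.2519.
%ΔP = (21.09 − 15.3)/[(15.3 + 21.09)/2] = 5.79/18.195 ≈ 0.3182.
Arc elasticity E = %Δq/%ΔP ≈ 0.2519/0.3182 ≈ 0.79.
|E| < 1: supply is inelastic over this range.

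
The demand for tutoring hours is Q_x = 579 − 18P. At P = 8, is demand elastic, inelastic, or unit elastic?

At P = 8, Q_x = 435.
dQ_x/dP = −18.
Point elasticity E = (dQ_x/dP)·(P/Q_x) = -18 × 8/435 ≈ -0.331.
|E| ≈ 0.331 < 1, so demand is inelastic.

inelastic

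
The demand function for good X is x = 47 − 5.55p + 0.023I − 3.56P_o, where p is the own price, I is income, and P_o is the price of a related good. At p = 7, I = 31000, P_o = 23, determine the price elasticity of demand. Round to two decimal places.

-0.06

First evaluate x: 47 − 5.55(7) + 0.023(31000) − 3.56(23) = 47 − 38.85 + 713 − 81.88 = 639.27.
∂x/∂p = −5.55, so E_p = (−5.55)·(7/639.27) ≈ -0.06.
|E_p| < 1: demand is inelastic.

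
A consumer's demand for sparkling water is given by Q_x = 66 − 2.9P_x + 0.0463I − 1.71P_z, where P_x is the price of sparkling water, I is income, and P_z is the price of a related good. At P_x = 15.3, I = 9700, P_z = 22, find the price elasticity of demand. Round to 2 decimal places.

-0.10

Evaluating quantity at (P_x, I, P_z) gives Q_x = 66 − 2.9(15.3) + 0.0463(9700) − 1.71(22) = 66 − 44.37 + 449.11 − 37.62 = 433.12.
∂Q_x/∂P_x = −2.9, so E_p = (−2.9)·(15.3/433.12) ≈ -0.10.
|E_p| < 1: demand is inelastic.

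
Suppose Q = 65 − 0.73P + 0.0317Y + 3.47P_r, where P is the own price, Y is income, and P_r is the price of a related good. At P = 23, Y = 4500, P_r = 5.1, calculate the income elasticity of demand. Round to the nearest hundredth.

At the given point, Q = 65 − 0.73(23) + 0.0317(4500) + 3.47(5.1) = 65 − 16.79 + 142.65 + 17.697 = 208.557.
∂Q/∂Y = +0.0317, so E_I = 0.0317·(4500/208.557) ≈ 0.68.
E_I ∈ (0,1): normal good (necessity).

0.68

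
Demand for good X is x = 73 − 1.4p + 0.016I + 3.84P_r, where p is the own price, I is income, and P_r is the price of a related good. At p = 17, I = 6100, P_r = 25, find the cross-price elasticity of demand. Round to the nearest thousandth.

At the given point, x = 73 − 1.4(17) + 0.016(6100) + 3.84(25) = 73 − 23.8 + 97.6 + 96 = 242.8.
∂x/∂P_r = +3.84, so E_xy = 3.84·(25/242.8) ≈ 0.395.
E_xy > 0: the goods are substitutes.

0.395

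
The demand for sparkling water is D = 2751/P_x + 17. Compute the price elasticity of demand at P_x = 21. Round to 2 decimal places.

-0.89

At P_x = 21, D = 148.
dD/dP_x = −2751/P_x² = −6.2381.
Point elasticity E = (dD/dP_x)·(P_x/D) = -6.2381 × 21/148 ≈ -0.89.
|E| < 1, so demand is inelastic at this price.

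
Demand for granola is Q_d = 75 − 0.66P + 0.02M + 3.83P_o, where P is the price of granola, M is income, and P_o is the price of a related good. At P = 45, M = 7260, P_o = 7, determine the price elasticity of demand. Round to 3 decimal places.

-0.137

Q_d = 75 − 0.66(45) + 0.02(7260) + 3.83(7) = 75 − 29.7 + 145.2 + 26.81 = 217.31.
∂Q_d/∂P = −0.66, so E_p = (−0.66)·(45/217.31) ≈ -0.137.
|E_p| < 1: demand is inelastic.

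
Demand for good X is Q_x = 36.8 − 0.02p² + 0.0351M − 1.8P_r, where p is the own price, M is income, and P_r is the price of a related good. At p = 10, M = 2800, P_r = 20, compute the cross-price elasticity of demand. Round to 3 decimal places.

Q_x = 36.8 − 0.02(10)² + 0.0351(2800) − 1.8(20) = 36.8 − 2 + 98.28 − 36 = 97.08.
∂Q_x/∂P_r = −1.8, so E_xy = -1.8·(20/97.08) ≈ -0.371.
E_xy < 0: the goods are complements.

-0.371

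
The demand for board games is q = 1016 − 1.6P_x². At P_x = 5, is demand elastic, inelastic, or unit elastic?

At P_x = 5, q = 976.
dq/dP_x = −2·1.6·P_x = −16.
Point elasticity E = (dq/dP_x)·(P_x/q) = -16 × 5/976 ≈ -0.082.
|E| ≈ 0.082 < 1, so demand is inelastic.

inelastic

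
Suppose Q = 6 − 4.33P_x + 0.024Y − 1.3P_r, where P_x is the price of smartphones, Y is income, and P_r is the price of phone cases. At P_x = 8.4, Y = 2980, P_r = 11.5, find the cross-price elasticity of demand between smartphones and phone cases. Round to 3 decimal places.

-0.571

Evaluating quantity at (P_x, Y, P_r) gives Q = 6 − 4.33(8.4) + 0.024(2980) − 1.3(11.5) = 6 − 36.372 + 71.52 − 14.95 = 26.198.
∂Q/∂P_r = −1.3, so E_xy = -1.3·(11.5/26.198) ≈ -0.571.
E_xy < 0: the goods are complements.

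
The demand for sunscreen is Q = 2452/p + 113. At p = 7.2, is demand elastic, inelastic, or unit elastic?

inelastic

At p = 7.2, Q = 453.5556.
dQ/dp = −2452/p² = −47.2994.
Point elasticity E = (dQ/dp)·(p/Q) = -47.2994 × 7.2/453.5556 ≈ -0.751.
|E| ≈ 0.751 < 1, so demand is inelastic.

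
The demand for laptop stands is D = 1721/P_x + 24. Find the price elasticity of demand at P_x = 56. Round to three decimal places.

-0.562

At P_x = 56, D = 54.7321.
dD/dP_x = −1721/P_x² = −0.5488.
Point elasticity E = (dD/dP_x)·(P_x/D) = -0.5488 × 56/54.7321 ≈ -0.562.
|E| < 1, so demand is inelastic at this price.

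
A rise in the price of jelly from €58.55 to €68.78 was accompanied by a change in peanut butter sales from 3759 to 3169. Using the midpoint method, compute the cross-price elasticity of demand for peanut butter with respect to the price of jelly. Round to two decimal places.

-1.06

%ΔQ_x = (3169 − 3759)/[(3759+3169)/2] = -590/3464 ≈ -0.1703.
%ΔP_y = (68.78 − 58.55)/[(58.55+68.78)/2] ≈ 0.1607.
E_xy = -0.1703/0.1607 ≈ -1.06.
E_xy < 0, so peanut butter and jelly are complements.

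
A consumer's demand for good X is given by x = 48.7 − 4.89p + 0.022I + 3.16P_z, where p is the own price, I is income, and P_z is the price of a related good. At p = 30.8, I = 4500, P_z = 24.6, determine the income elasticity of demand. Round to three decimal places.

At the given point, x = 48.7 − 4.89(30.8) + 0.022(4500) + 3.16(24.6) = 48.7 − 150.612 + 99 + 77.736 = 74.824.
∂x/∂I = +0.022, so E_I = 0.022·(4500/74.824) ≈ 1.323.
E_I > 1: normal good (luxury).

1.323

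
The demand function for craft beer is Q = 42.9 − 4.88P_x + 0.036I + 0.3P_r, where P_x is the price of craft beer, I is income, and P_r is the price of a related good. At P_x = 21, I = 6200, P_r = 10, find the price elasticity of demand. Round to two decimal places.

-0.62

Substituting, Q = 42.9 − 4.88(21) + 0.036(6200) + 0.3(10) = 42.9 − 102.48 + 223.2 + 3 = 166.62.
∂Q/∂P_x = −4.88, so E_p = (−4.88)·(21/166.62) ≈ -0.62.
|E_p| < 1: demand is inelastic.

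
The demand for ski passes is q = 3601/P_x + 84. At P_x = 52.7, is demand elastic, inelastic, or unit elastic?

At P_x = 52.7, q = 152.3302.
dq/dP_x = −3601/P_x² = −1.2966.
Point elasticity E = (dq/dP_x)·(P_x/q) = -1.2966 × 52.7/152.3302 ≈ -0.449.
|E| ≈ 0.449 < 1, so demand is inelastic.

inelastic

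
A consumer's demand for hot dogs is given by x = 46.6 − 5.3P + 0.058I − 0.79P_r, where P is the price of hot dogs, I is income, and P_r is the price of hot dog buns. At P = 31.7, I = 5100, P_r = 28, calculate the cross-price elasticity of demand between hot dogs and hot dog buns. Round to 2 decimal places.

x = 46.6 − 5.3(31.7) + 0.058(5100) − 0.79(28) = 46.6 − 168.01 + 295.8 − 22.12 = 152.27.
∂x/∂P_r = −0.79, so E_xy = -0.79·(28/152.27) ≈ -0.15.
E_xy < 0: the goods are complements.

-0.15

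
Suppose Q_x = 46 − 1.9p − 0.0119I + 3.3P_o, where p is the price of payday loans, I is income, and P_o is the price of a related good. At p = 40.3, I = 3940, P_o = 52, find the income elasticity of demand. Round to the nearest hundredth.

-0.50

Q_x = 46 − 1.9(40.3) − 0.0119(3940) + 3.3(52) = 46 − 76.57 − 46.886 + 171.6 = 94.144.
∂Q_x/∂I = −0.0119, so E_I = -0.0119·(3940/94.144) ≈ -0.50.
E_I < 0: inferior good.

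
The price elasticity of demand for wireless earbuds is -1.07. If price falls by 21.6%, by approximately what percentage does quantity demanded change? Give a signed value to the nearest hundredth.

23.11

%ΔQ ≈ E × %ΔP = (-1.07) × (-21.6%) ≈ 23.11%.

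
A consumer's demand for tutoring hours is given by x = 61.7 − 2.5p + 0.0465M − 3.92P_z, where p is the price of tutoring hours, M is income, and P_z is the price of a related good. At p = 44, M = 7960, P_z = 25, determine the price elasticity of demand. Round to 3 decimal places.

x = 61.7 − 2.5(44) + 0.0465(7960) − 3.92(25) = 61.7 − 110 + 370.14 − 98 = 223.84.
∂x/∂p = −2.5, so E_p = (−2.5)·(44/223.84) ≈ -0.491.
|E_p| < 1: demand is inelastic.

-0.491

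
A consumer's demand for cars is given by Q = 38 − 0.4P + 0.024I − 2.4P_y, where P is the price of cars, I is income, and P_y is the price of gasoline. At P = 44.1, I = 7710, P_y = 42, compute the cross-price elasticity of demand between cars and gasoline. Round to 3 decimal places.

-0.964

Q = 38 − 0.4(44.1) + 0.024(7710) − 2.4(42) = 38 − 17.64 + 185.04 − 100.8 = 104.6.
∂Q/∂P_y = −2.4, so E_xy = -2.4·(42/104.6) ≈ -0.964.
E_xy < 0: the goods are complements.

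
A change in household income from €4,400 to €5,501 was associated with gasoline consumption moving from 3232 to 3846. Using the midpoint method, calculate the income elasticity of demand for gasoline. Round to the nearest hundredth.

%ΔQ = (3846 − 3232)/[(3232+3846)/2] = 614/3539 ≈ 0.1735.
%ΔY = (5,501 − 4,400)/[(4,400+5,501)/2] = 1101/4950.5 ≈ 0.2224.
E_I = %ΔQ/%ΔY ≈ 0.78.
E_I ∈ (0,1): normal good (necessity).

0.78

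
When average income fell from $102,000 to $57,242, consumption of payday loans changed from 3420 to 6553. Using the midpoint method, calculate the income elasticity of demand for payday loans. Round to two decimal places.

-1.12

%ΔQ = (6553 − 3420)/[(3420+6553)/2] = 3133/4986.5 ≈ 0.6283.
%ΔM = (57,242 − 102,000)/[(102,000+57,242)/2] = -44758/79621 ≈ -0.5621.
E_I = %ΔQ/%ΔM ≈ -1.12.
E_I < 0: inferior good.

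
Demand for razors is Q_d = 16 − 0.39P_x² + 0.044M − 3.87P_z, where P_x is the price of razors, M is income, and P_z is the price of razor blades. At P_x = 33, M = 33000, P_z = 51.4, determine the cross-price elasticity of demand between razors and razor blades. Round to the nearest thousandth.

-0.236

Evaluating quantity at (P_x, M, P_z) gives Q_d = 16 − 0.39(33)² + 0.044(33000) − 3.87(51.4) = 16 − 424.71 + 1452 − 198.918 = 844.372.
∂Q_d/∂P_z = −3.87, so E_xy = -3.87·(51.4/844.372) ≈ -0.236.
E_xy < 0: the goods are complements.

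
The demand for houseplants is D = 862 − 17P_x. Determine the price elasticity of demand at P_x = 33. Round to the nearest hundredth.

At P_x = 33, D = 301.
dD/dP_x = −17.
Point elasticity E = (dD/dP_x)·(P_x/D) = -17 × 33/301 ≈ -1.86.
|E| > 1, so demand is elastic at this price.

-1.86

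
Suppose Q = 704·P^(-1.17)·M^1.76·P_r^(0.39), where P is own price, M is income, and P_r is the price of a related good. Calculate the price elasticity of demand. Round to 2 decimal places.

For a Cobb–Douglas (constant-elasticity) form Q = A·P^α·…, the elasticity with respect to P equals the exponent α at every point.
Here the exponent on P is -1.17, so the price elasticity of demand is -1.17.

-1.17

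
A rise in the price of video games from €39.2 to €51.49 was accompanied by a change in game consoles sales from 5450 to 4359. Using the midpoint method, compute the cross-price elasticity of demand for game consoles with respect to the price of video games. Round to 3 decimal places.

%ΔQ_x = (4359 − 5450)/[(5450+4359)/2] = -1091/4904.5 ≈ -0.2224.
%ΔP_y = (51.49 − 39.2)/[(39.2+51.49)/2] ≈ 0.2710.
E_xy = -0.2224/0.2710 ≈ -0.821.
E_xy < 0, so game consoles and video games are complements.

-0.821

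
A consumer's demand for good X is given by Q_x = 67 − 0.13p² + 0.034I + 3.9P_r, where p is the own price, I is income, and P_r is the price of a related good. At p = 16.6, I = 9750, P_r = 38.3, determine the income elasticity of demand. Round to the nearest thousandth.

First evaluate Q_x: 67 − 0.13(16.6)² + 0.034(9750) + 3.9(38.3) = 67 − 35.8228 + 331.5 + 149.37 = 512.0472.
∂Q_x/∂I = +0.034, so E_I = 0.034·(9750/512.0472) ≈ 0.647.
E_I ∈ (0,1): normal good (necessity).

0.647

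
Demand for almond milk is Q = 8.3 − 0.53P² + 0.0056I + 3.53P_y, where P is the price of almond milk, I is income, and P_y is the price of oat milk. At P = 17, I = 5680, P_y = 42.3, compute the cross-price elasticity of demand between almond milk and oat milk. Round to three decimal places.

Evaluating quantity at (P, I, P_y) gives Q = 8.3 − 0.53(17)² + 0.0056(5680) + 3.53(42.3) = 8.3 − 153.17 + 31.808 + 149.319 = 36.257.
∂Q/∂P_y = +3.53, so E_xy = 3.53·(42.3/36.257) ≈ 4.118.
E_xy > 0: the goods are substitutes.

4.118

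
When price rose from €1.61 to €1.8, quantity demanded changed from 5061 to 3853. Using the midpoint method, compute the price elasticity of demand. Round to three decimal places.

%ΔQ = (3853 − 5061)/[(5061 + 3853)/2] = -1208/4457 ≈ -0.2710.
%Δp = (1.8 − 1.61)/[(1.61 + 1.8)/2] = 0.19/1.705 ≈ 0.1114.
Arc elasticity E = %ΔQ/%Δp ≈ -0.2710/0.1114 ≈ -2.432.
|E| > 1: demand is elastic over this range.

-2.432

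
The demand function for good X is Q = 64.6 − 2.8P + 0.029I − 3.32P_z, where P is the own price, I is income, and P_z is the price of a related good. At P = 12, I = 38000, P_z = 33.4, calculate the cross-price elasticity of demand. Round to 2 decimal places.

Substituting, Q = 64.6 − 2.8(12) + 0.029(38000) − 3.32(33.4) = 64.6 − 33.6 + 1102 − 110.888 = 1022.112.
∂Q/∂P_z = −3.32, so E_xy = -3.32·(33.4/1022.112) ≈ -0.11.
E_xy < 0: the goods are complements.

-0.11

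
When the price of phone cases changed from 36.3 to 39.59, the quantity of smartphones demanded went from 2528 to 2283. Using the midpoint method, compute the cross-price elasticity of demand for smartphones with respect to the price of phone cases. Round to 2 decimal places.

%ΔQ_x = (2283 − 2528)/[(2528+2283)/2] = -245/2405.5 ≈ -0.1018.
%ΔP_y = (39.59 − 36.3)/[(36.3+39.59)/2] ≈ 0.0867.
E_xy = -0.1018/0.0867 ≈ -1.17.
E_xy < 0, so smartphones and phone cases are complements.

-1.17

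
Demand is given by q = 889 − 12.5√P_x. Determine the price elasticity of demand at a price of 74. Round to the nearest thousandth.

-0.069

At P_x = 74, q = 781.4709.
dq/dP_x = −12.5/(2√P_x) = −12.5/(2·8.6023).
Point elasticity E = (dq/dP_x)·(P_x/q) = -0.7265 × 74/781.4709 ≈ -0.069.
|E| < 1, so demand is inelastic at this price.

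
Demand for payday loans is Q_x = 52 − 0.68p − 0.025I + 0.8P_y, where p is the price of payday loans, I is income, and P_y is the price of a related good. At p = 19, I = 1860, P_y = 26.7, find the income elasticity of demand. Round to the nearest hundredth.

Q_x = 52 − 0.68(19) − 0.025(1860) + 0.8(26.7) = 52 − 12.92 − 46.5 + 21.36 = 13.94.
∂Q_x/∂I = −0.025, so E_I = -0.025·(1860/13.94) ≈ -3.34.
E_I < 0: inferior good.

-3.34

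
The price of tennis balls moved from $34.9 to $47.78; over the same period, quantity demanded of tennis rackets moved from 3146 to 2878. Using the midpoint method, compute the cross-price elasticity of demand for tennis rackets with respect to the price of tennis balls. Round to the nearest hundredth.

-0.29

%ΔQ_x = (2878 − 3146)/[(3146+2878)/2] = -268/3012 ≈ -0.0890.
%ΔP_y = (47.78 − 34.9)/[(34.9+47.78)/2] ≈ 0.3116.
E_xy = -0.0890/0.3116 ≈ -0.29.
E_xy < 0, so tennis rackets and tennis balls are complements.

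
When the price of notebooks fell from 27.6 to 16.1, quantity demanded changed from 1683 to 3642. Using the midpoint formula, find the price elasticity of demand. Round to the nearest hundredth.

%Δq = (3642 − 1683)/[(1683 + 3642)/2] = 1959/2662.5 ≈ 0.7358.
%Δp = (16.1 − 27.6)/[(27.6 + 16.1)/2] = -11.5/21.85 ≈ -0.5263.
Arc elasticity E = %Δq/%Δp ≈ 0.7358/-0.5263 ≈ -1.40.
|E| > 1: demand is elastic over this range.

-1.40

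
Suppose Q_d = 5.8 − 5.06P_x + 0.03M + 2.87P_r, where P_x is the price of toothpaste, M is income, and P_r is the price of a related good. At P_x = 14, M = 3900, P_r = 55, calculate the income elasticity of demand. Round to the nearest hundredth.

0.56

At the given point, Q_d = 5.8 − 5.06(14) + 0.03(3900) + 2.87(55) = 5.8 − 70.84 + 117 + 157.85 = 209.81.
∂Q_d/∂M = +0.03, so E_I = 0.03·(3900/209.81) ≈ 0.56.
E_I ∈ (0,1): normal good (necessity).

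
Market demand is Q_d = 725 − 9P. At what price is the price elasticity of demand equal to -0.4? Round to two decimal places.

Set −bP/(a − bP) = −0.4 ⇒ bP = 0.4(a − bP) ⇒ bP(1+0.4) = 0.4·a.
P = 0.4·725/(9·1.4) ≈ 23.02.

23.02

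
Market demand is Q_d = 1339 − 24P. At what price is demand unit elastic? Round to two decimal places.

For linear demand Q_d = a − bP, E = −bP/(a − bP). |E| = 1 ⇒ bP = a − bP ⇒ P = a/(2b).
P = 1339/(2·24) ≈ 27.90.

27.90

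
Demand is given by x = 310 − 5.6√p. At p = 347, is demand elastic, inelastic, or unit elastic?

inelastic

At p = 347, x = 205.6836.
dx/dp = −5.6/(2√p) = −5.6/(2·18.6279).
Point elasticity E = (dx/dp)·(p/x) = -0.1503 × 347/205.6836 ≈ -0.254.
|E| ≈ 0.254 < 1, so demand is inelastic.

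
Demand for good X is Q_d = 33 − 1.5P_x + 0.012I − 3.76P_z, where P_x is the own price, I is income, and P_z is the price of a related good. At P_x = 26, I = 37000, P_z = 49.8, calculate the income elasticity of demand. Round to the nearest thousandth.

Q_d = 33 − 1.5(26) + 0.012(37000) − 3.76(49.8) = 33 − 39 + 444 − 187.248 = 250.752.
∂Q_d/∂I = +0.012, so E_I = 0.012·(37000/250.752) ≈ 1.771.
E_I > 1: normal good (luxury).

1.771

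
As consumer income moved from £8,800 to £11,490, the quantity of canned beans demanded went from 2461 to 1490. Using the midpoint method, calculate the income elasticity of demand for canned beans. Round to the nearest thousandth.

-1.854

%ΔQ = (1490 − 2461)/[(2461+1490)/2] = -971/1975.5 ≈ -0.4915.
%ΔM = (11,490 − 8,800)/[(8,800+11,490)/2] = 2690/10145 ≈ 0.2652.
E_I = %ΔQ/%ΔM ≈ -1.854.
E_I < 0: inferior good.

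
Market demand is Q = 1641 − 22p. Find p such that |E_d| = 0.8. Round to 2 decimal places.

33.15

Set −bp/(a − bp) = −0.8 ⇒ bp = 0.8(a − bp) ⇒ bp(1+0.8) = 0.8·a.
p = 0.8·1641/(22·1.8) ≈ 33.15.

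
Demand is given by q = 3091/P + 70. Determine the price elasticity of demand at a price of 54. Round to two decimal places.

-0.45

At P = 54, q = 127.2407.
dq/dP = −3091/P² = −1.06.
Point elasticity E = (dq/dP)·(P/q) = -1.06 × 54/127.2407 ≈ -0.45.
|E| < 1, so demand is inelastic at this price.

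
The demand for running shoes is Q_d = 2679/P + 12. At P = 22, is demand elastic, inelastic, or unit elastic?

inelastic

At P = 22, Q_d = 133.7727.
dQ_d/dP = −2679/P² = −5.5351.
Point elasticity E = (dQ_d/dP)·(P/Q_d) = -5.5351 × 22/133.7727 ≈ -0.910.
|E| ≈ 0.910 < 1, so demand is inelastic.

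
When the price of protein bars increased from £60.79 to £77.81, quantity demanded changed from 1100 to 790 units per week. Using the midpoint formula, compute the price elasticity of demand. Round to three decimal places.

%ΔQ = (790 − 1100)/[(1100 + 790)/2] = -310/945 ≈ -0.3280.
%Δp = (77.81 − 60.79)/[(60.79 + 77.81)/2] = 17.02/69.3 ≈ 0.2456.
Arc elasticity E = %ΔQ/%Δp ≈ -0.3280/0.2456 ≈ -1.336.
|E| > 1: demand is elastic over this range.

-1.336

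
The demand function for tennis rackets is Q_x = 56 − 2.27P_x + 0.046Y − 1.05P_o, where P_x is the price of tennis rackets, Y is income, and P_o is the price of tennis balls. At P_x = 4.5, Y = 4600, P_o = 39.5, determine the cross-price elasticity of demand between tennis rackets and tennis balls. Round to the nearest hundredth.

First evaluate Q_x: 56 − 2.27(4.5) + 0.046(4600) − 1.05(39.5) = 56 − 10.215 + 211.6 − 41.475 = 215.91.
∂Q_x/∂P_o = −1.05, so E_xy = -1.05·(39.5/215.91) ≈ -0.19.
E_xy < 0: the goods are complements.

-0.19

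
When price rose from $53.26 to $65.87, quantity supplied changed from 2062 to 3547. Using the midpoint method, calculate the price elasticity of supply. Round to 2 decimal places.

%Δq = (3547 − 2062)/[(2062 + 3547)/2] = 1485/2804.5 ≈ 0.5295.
%Δp = (65.87 − 53.26)/[(53.26 + 65.87)/2] = 12.61/59.565 ≈ 0.2117.
Arc elasticity E = %Δq/%Δp ≈ 0.5295/0.2117 ≈ 2.50.
|E| > 1: supply is elastic over this range.

2.50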